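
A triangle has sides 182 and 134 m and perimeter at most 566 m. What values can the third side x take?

Triangle inequality alone gives 48 < x < 316.
The perimeter condition gives x ≤ 566 − 182 − 134 = 250.
Intersecting the two: 48 < x ≤ 250.

48 < x ≤ 250 m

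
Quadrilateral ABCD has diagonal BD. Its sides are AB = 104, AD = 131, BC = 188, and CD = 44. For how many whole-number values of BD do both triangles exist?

87

From triangle ABD: 27 < BD < 235.
From triangle CBD: 144 < BD < 232.
Intersection: 144 < BD < 232, so integers 145 through 231: 87 values.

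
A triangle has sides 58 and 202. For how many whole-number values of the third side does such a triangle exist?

115

The third side lies in the open interval (144, 260).
Integers from 145 to 259 inclusive: 259 − 145 + 1 = 115.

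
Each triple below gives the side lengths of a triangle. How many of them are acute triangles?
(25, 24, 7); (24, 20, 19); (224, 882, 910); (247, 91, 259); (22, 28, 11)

(25,24,7): 7²+24² = 625 = 25² → right
(24,20,19): 19²+20² = 761 > 576 = 24² → acute
(224,882,910): 224²+882² = 828100 = 910² → right
(247,91,259): 91²+247² = 69290 > 67081 = 259² → acute
(22,28,11): 11²+22² = 605 < 784 = 28² → obtuse
2 of the 5 are acute.

2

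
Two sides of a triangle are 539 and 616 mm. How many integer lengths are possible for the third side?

1077

The third side lies in the open interval (77, 1155).
Integers from 78 to 1154 inclusive: 1154 − 78 + 1 = 1077.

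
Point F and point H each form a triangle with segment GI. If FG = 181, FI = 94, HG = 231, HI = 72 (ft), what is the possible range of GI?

From triangle FGI: |181 − 94| < GI < 181 + 94, i.e. 87 < GI < 275.
From triangle HGI: 159 < GI < 303.
Both must hold, so GI lies in the intersection.

159 < GI < 275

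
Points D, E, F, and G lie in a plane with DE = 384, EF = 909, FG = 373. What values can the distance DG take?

The maximum is all hops collinear in one direction: 384 + 909 + 373 = 1666.
The longest hop is 909; the others sum to 757. Folding the others back against it leaves at least 909 − 757 = 152.

152 ≤ DG ≤ 1666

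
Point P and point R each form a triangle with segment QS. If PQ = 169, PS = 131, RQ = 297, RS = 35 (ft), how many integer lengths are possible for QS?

37

From triangle PQS: 38 < QS < 300.
From triangle RQS: 262 < QS < 332.
Intersection: 262 < QS < 300, so integers 263 through 299: 37 values.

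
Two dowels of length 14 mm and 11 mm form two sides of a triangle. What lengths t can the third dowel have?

3 < t < 25

By the triangle inequality, t must be less than 14 + 11 = 25 and greater than |14 − 11| = 3.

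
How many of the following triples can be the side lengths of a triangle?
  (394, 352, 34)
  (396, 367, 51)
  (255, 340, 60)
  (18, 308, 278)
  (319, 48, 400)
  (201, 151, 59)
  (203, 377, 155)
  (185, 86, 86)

(34,352,394): 34+352 ≤ 394 → not valid
(51,367,396): 51+367 > 396 → valid
(60,255,340): 60+255 ≤ 340 → not valid
(18,278,308): 18+278 ≤ 308 → not valid
(48,319,400): 48+319 ≤ 400 → not valid
(59,151,201): 59+151 > 201 → valid
(155,203,377): 155+203 ≤ 377 → not valid
(86,86,185): 86+86 ≤ 185 → not valid
2 of the 8 triples form a triangle.

2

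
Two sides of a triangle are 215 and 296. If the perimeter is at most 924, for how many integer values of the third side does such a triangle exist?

Triangle inequality: 81 < x < 511. Perimeter ≤ 924 gives x ≤ 924 − 215 − 296 = 413.
So 81 < x ≤ 413; integers 82 through 413: 332 values.

332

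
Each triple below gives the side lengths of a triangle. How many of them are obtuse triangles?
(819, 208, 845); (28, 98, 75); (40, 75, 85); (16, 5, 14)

2

(819,208,845): 208²+819² = 714025 = 845² → right
(28,98,75): 28²+75² = 6409 < 9604 = 98² → obtuse
(40,75,85): 40²+75² = 7225 = 85² → right
(16,5,14): 5²+14² = 221 < 256 = 16² → obtuse
2 of the 4 are obtuse.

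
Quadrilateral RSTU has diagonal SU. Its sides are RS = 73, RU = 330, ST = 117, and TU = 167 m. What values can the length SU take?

From triangle RSU: |73 − 330| < SU < 73 + 330, i.e. 257 < SU < 403.
From triangle TSU: 50 < SU < 284.
Both must hold, so SU lies in the intersection.

257 < SU < 284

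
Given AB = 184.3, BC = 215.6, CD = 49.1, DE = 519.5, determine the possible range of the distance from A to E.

70.5 ≤ AE ≤ 968.5

The maximum is all hops collinear in one direction: 184.3 + 215.6 + 49.1 + 519.5 = 968.5.
The longest hop is 519.5; the others sum to 449.0. Folding the others back against it leaves at least 519.5 − 449.0 = 70.5.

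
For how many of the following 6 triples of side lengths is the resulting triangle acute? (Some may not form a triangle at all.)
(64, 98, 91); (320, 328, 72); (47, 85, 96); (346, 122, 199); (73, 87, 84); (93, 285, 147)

(64,98,91): 64²+91² = 12377 > 9604 = 98² → acute
(320,328,72): 72²+320² = 107584 = 328² → right
(47,85,96): 47²+85² = 9434 > 9216 = 96² → acute
(346,122,199): 122+199 ≤ 346, not a triangle
(73,87,84): 73²+84² = 12385 > 7569 = 87² → acute
(93,285,147): 93+147 ≤ 285, not a triangle
3 of the 6 are acute.

3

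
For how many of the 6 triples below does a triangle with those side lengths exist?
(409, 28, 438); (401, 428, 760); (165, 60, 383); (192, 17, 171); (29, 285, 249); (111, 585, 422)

(28,409,438): 28+409 ≤ 438 → not valid
(401,428,760): 401+428 > 760 → valid
(60,165,383): 60+165 ≤ 383 → not valid
(17,171,192): 17+171 ≤ 192 → not valid
(29,249,285): 29+249 ≤ 285 → not valid
(111,422,585): 111+422 ≤ 585 → not valid
1 of the 6 triples forms a triangle.

1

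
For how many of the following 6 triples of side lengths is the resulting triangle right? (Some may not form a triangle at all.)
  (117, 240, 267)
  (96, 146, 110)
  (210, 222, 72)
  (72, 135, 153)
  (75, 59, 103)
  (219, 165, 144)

(117,240,267): 117²+240² = 71289 = 267² → right
(96,146,110): 96²+110² = 21316 = 146² → right
(210,222,72): 72²+210² = 49284 = 222² → right
(72,135,153): 72²+135² = 23409 = 153² → right
(75,59,103): 59²+75² = 9106 < 10609 = 103² → obtuse
(219,165,144): 144²+165² = 47961 = 219² → right
5 of the 6 are right.

5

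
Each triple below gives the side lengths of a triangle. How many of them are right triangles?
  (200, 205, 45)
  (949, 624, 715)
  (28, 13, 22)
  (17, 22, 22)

(200,205,45): 45²+200² = 42025 = 205² → right
(949,624,715): 624²+715² = 900601 = 949² → right
(28,13,22): 13²+22² = 653 < 784 = 28² → obtuse
(17,22,22): 17²+22² = 773 > 484 = 22² → acute
2 of the 4 are right.

2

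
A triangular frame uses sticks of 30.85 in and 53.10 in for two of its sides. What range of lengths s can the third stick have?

By the triangle inequality, s must be less than 30.85 + 53.10 = 83.95 and greater than |30.85 − 53.10| = 22.25.

22.25 < s < 83.95 (in)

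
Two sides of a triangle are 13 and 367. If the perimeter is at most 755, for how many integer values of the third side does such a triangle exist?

Triangle inequality: 354 < x < 380. Perimeter ≤ 755 gives x ≤ 755 − 13 − 367 = 375.
So 354 < x ≤ 375; integers 355 through 375: 21 values.

21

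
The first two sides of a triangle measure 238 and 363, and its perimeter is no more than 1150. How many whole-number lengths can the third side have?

424

Triangle inequality: 125 < x < 601. Perimeter ≤ 1150 gives x ≤ 1150 − 238 − 363 = 549.
So 125 < x ≤ 549; integers 126 through 549: 424 values.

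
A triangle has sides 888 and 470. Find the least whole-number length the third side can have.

The third side must be strictly greater than |888 − 470| = 418.
The smallest integer above 418 is 419.

419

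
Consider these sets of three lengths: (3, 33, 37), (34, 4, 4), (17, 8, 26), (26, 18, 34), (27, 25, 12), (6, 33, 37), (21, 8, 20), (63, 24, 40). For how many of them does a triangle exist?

5

(3,33,37): 3+33 ≤ 37 → not valid
(4,4,34): 4+4 ≤ 34 → not valid
(8,17,26): 8+17 ≤ 26 → not valid
(18,26,34): 18+26 > 34 → valid
(12,25,27): 12+25 > 27 → valid
(6,33,37): 6+33 > 37 → valid
(8,20,21): 8+20 > 21 → valid
(24,40,63): 24+40 > 63 → valid
5 of the 8 triples form a triangle.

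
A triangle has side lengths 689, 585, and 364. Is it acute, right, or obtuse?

right

Compare the square of the longest side to the sum of squares of the other two: 364² + 585² = 474721 = 689².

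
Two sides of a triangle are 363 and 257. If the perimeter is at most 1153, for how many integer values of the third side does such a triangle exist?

Triangle inequality: 106 < x < 620. Perimeter ≤ 1153 gives x ≤ 1153 − 363 − 257 = 533.
So 106 < x ≤ 533; integers 107 through 533: 427 values.

427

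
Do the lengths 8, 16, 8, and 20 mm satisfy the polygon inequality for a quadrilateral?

Yes

A quadrilateral exists iff every side is shorter than the sum of the others — equivalently, the longest side is less than the sum of the rest.
Longest side 20 < 32 (sum of the remaining 3), so yes.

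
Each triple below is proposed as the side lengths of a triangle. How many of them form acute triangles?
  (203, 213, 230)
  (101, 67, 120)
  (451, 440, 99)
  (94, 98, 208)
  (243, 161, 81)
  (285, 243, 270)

3

(203,213,230): 203²+213² = 86578 > 52900 = 230² → acute
(101,67,120): 67²+101² = 14690 > 14400 = 120² → acute
(451,440,99): 99²+440² = 203401 = 451² → right
(94,98,208): 94+98 ≤ 208, not a triangle
(243,161,81): 81+161 ≤ 243, not a triangle
(285,243,270): 243²+270² = 131949 > 81225 = 285² → acute
3 of the 6 are acute.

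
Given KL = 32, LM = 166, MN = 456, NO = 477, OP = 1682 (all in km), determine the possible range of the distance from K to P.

The maximum is all hops collinear in one direction: 32 + 166 + 456 + 477 + 1682 = 2813.
The longest hop is 1682; the others sum to 1131. Folding the others back against it leaves at least 1682 − 1131 = 551.

551 ≤ KP ≤ 2813 km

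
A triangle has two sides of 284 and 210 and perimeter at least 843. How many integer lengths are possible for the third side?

145

Triangle inequality: 74 < x < 494. Perimeter ≥ 843 gives x ≥ 843 − 284 − 210 = 349.
So 349 ≤ x < 494; integers 349 through 493: 145 values.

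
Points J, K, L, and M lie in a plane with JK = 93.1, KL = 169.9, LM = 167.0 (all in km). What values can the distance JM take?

The maximum is all hops collinear in one direction: 93.1 + 169.9 + 167.0 = 430.0.
The longest hop is 169.9; the others sum to 260.1. Since 169.9 ≤ 260.1, the path can fold back on itself completely, so the minimum distance is 0.

0 ≤ JM ≤ 430.0 km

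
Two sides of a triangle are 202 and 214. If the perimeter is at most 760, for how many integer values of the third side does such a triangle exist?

332

Triangle inequality: 12 < x < 416. Perimeter ≤ 760 gives x ≤ 760 − 202 − 214 = 344.
So 12 < x ≤ 344; integers 13 through 344: 332 values.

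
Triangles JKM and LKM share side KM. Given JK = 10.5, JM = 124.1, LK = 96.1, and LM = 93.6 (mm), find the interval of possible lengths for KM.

113.6 < KM < 134.6

From triangle JKM: |10.5 − 124.1| < KM < 10.5 + 124.1, i.e. 113.6 < KM < 134.6.
From triangle LKM: 2.5 < KM < 189.7.
Both must hold, so KM lies in the intersection.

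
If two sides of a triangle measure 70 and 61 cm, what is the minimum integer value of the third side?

10

The third side must be strictly greater than |70 − 61| = 9.
The smallest integer above 9 is 10.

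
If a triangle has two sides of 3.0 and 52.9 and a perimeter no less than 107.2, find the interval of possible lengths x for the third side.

51.3 ≤ x < 55.9

Triangle inequality alone gives 49.9 < x < 55.9.
The perimeter condition gives x ≥ 107.2 − 3.0 − 52.9 = 51.3.
Intersecting the two: 51.3 ≤ x < 55.9.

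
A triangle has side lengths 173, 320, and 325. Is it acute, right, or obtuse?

acute

Compare the square of the longest side to the sum of squares of the other two: 173² + 320² = 132329 > 105625 = 325².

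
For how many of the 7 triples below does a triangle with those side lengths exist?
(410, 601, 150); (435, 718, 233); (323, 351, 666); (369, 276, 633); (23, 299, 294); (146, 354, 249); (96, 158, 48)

4

(150,410,601): 150+410 ≤ 601 → not valid
(233,435,718): 233+435 ≤ 718 → not valid
(323,351,666): 323+351 > 666 → valid
(276,369,633): 276+369 > 633 → valid
(23,294,299): 23+294 > 299 → valid
(146,249,354): 146+249 > 354 → valid
(48,96,158): 48+96 ≤ 158 → not valid
4 of the 7 triples form a triangle.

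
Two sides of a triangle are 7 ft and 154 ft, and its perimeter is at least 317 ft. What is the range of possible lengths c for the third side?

Triangle inequality alone gives 147 < c < 161.
The perimeter condition gives c ≥ 317 − 7 − 154 = 156.
Intersecting the two: 156 ≤ c < 161.

156 ≤ c < 161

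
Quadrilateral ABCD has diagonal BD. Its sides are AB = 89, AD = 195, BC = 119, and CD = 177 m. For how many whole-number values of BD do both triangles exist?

177

From triangle ABD: 106 < BD < 284.
From triangle CBD: 58 < BD < 296.
Intersection: 106 < BD < 284, so integers 107 through 283: 177 values.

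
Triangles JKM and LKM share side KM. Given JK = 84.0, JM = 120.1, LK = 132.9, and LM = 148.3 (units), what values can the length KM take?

36.1 < KM < 204.1

From triangle JKM: |84.0 − 120.1| < KM < 84.0 + 120.1, i.e. 36.1 < KM < 204.1.
From triangle LKM: 15.4 < KM < 281.2.
Both must hold, so KM lies in the intersection.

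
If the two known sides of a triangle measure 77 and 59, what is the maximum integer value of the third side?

The third side must be strictly less than 77 + 59 = 136.
The largest integer below 136 is 135.

135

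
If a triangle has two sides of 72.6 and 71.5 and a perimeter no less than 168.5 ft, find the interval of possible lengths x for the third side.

Triangle inequality alone gives 1.1 < x < 144.1.
The perimeter condition gives x ≥ 168.5 − 72.6 − 71.5 = 24.4.
Intersecting the two: 24.4 ≤ x < 144.1.

24.4 ≤ x < 144.1 ft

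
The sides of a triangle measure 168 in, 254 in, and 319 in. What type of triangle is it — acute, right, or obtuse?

Compare the square of the longest side to the sum of squares of the other two: 168² + 254² = 92740 < 101761 = 319².

obtuse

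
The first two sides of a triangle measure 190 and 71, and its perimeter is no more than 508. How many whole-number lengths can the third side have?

128

Triangle inequality: 119 < x < 261. Perimeter ≤ 508 gives x ≤ 508 − 190 − 71 = 247.
So 119 < x ≤ 247; integers 120 through 247: 128 values.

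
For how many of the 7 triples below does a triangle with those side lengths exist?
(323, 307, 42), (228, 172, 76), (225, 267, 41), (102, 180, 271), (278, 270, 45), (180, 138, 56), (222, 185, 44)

(42,307,323): 42+307 > 323 → valid
(76,172,228): 76+172 > 228 → valid
(41,225,267): 41+225 ≤ 267 → not valid
(102,180,271): 102+180 > 271 → valid
(45,270,278): 45+270 > 278 → valid
(56,138,180): 56+138 > 180 → valid
(44,185,222): 44+185 > 222 → valid
6 of the 7 triples form a triangle.

6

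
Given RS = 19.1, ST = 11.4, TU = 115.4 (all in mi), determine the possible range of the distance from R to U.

The maximum is all hops collinear in one direction: 19.1 + 11.4 + 115.4 = 145.9.
The longest hop is 115.4; the others sum to 30.5. Folding the others back against it leaves at least 115.4 − 30.5 = 84.9.

84.9 ≤ RU ≤ 145.9 mi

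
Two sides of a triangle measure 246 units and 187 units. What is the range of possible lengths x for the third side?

59 < x < 433

By the triangle inequality, x must be less than 246 + 187 = 433 and greater than |246 − 187| = 59.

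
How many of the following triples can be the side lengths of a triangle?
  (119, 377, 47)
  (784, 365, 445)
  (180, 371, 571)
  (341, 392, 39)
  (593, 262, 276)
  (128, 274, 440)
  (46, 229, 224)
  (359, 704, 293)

2

(47,119,377): 47+119 ≤ 377 → not valid
(365,445,784): 365+445 > 784 → valid
(180,371,571): 180+371 ≤ 571 → not valid
(39,341,392): 39+341 ≤ 392 → not valid
(262,276,593): 262+276 ≤ 593 → not valid
(128,274,440): 128+274 ≤ 440 → not valid
(46,224,229): 46+224 > 229 → valid
(293,359,704): 293+359 ≤ 704 → not valid
2 of the 8 triples form a triangle.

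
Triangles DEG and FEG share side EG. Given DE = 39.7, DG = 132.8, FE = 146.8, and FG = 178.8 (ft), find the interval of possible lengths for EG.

From triangle DEG: |39.7 − 132.8| < EG < 39.7 + 132.8, i.e. 93.1 < EG < 172.5.
From triangle FEG: 32.0 < EG < 325.6.
Both must hold, so EG lies in the intersection.

93.1 < EG < 172.5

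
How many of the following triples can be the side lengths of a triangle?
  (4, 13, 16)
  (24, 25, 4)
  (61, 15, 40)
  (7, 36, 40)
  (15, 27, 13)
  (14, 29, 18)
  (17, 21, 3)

(4,13,16): 4+13 > 16 → valid
(4,24,25): 4+24 > 25 → valid
(15,40,61): 15+40 ≤ 61 → not valid
(7,36,40): 7+36 > 40 → valid
(13,15,27): 13+15 > 27 → valid
(14,18,29): 14+18 > 29 → valid
(3,17,21): 3+17 ≤ 21 → not valid
5 of the 7 triples form a triangle.

5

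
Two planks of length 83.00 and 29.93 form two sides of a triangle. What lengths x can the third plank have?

53.07 < x < 112.93

By the triangle inequality, x must be less than 83.00 + 29.93 = 112.93 and greater than |83.00 − 29.93| = 53.07.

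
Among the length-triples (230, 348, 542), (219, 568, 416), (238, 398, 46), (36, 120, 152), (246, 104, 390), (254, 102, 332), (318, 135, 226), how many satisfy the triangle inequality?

5

(230,348,542): 230+348 > 542 → valid
(219,416,568): 219+416 > 568 → valid
(46,238,398): 46+238 ≤ 398 → not valid
(36,120,152): 36+120 > 152 → valid
(104,246,390): 104+246 ≤ 390 → not valid
(102,254,332): 102+254 > 332 → valid
(135,226,318): 135+226 > 318 → valid
5 of the 7 triples form a triangle.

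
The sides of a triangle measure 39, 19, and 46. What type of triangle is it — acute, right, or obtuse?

obtuse

Compare the square of the longest side to the sum of squares of the other two: 19² + 39² = 1882 < 2116 = 46².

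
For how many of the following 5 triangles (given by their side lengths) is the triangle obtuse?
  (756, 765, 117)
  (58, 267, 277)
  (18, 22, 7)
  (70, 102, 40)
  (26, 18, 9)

4

(756,765,117): 117²+756² = 585225 = 765² → right
(58,267,277): 58²+267² = 74653 < 76729 = 277² → obtuse
(18,22,7): 7²+18² = 373 < 484 = 22² → obtuse
(70,102,40): 40²+70² = 6500 < 10404 = 102² → obtuse
(26,18,9): 9²+18² = 405 < 676 = 26² → obtuse
4 of the 5 are obtuse.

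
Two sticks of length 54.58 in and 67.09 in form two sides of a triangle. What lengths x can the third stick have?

By the triangle inequality, x must be less than 54.58 + 67.09 = 121.67 and greater than |54.58 − 67.09| = 12.51.

12.51 < x < 121.67 (in)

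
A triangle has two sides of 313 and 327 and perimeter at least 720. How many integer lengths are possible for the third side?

560

Triangle inequality: 14 < x < 640. Perimeter ≥ 720 gives x ≥ 720 − 313 − 327 = 80.
So 80 ≤ x < 640; integers 80 through 639: 560 values.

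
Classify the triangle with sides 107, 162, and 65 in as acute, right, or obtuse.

Compare the square of the longest side to the sum of squares of the other two: 65² + 107² = 15674 < 26244 = 162².

obtuse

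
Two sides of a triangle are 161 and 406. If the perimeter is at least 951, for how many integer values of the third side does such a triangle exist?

183

Triangle inequality: 245 < x < 567. Perimeter ≥ 951 gives x ≥ 951 − 161 − 406 = 384.
So 384 ≤ x < 567; integers 384 through 566: 183 values.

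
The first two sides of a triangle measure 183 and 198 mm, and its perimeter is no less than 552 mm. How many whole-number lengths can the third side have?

210

Triangle inequality: 15 < x < 381. Perimeter ≥ 552 gives x ≥ 552 − 183 − 198 = 171.
So 171 ≤ x < 381; integers 171 through 380: 210 values.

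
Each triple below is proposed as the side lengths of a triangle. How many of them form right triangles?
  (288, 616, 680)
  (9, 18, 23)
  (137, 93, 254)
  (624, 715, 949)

(288,616,680): 288²+616² = 462400 = 680² → right
(9,18,23): 9²+18² = 405 < 529 = 23² → obtuse
(137,93,254): 93+137 ≤ 254, not a triangle
(624,715,949): 624²+715² = 900601 = 949² → right
2 of the 4 are right.

2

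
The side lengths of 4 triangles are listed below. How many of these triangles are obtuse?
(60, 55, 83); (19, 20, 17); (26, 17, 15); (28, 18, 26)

(60,55,83): 55²+60² = 6625 < 6889 = 83² → obtuse
(19,20,17): 17²+19² = 650 > 400 = 20² → acute
(26,17,15): 15²+17² = 514 < 676 = 26² → obtuse
(28,18,26): 18²+26² = 1000 > 784 = 28² → acute
2 of the 4 are obtuse.

2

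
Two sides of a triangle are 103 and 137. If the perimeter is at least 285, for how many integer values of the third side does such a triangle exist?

Triangle inequality: 34 < x < 240. Perimeter ≥ 285 gives x ≥ 285 − 103 − 137 = 45.
So 45 ≤ x < 240; integers 45 through 239: 195 values.

195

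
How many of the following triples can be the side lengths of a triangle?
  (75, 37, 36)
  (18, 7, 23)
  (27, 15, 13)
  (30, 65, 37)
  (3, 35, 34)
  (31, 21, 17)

5

(36,37,75): 36+37 ≤ 75 → not valid
(7,18,23): 7+18 > 23 → valid
(13,15,27): 13+15 > 27 → valid
(30,37,65): 30+37 > 65 → valid
(3,34,35): 3+34 > 35 → valid
(17,21,31): 17+21 > 31 → valid
5 of the 6 triples form a triangle.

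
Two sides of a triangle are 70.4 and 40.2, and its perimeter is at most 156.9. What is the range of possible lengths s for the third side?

30.2 < s ≤ 46.3

Triangle inequality alone gives 30.2 < s < 110.6.
The perimeter condition gives s ≤ 156.9 − 70.4 − 40.2 = 46.3.
Intersecting the two: 30.2 < s ≤ 46.3.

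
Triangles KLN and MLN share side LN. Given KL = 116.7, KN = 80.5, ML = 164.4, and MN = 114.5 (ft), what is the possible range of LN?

49.9 < LN < 197.2

From triangle KLN: |116.7 − 80.5| < LN < 116.7 + 80.5, i.e. 36.2 < LN < 197.2.
From triangle MLN: 49.9 < LN < 278.9.
Both must hold, so LN lies in the intersection.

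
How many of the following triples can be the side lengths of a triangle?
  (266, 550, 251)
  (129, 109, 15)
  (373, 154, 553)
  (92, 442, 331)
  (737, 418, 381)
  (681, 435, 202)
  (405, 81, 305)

1

(251,266,550): 251+266 ≤ 550 → not valid
(15,109,129): 15+109 ≤ 129 → not valid
(154,373,553): 154+373 ≤ 553 → not valid
(92,331,442): 92+331 ≤ 442 → not valid
(381,418,737): 381+418 > 737 → valid
(202,435,681): 202+435 ≤ 681 → not valid
(81,305,405): 81+305 ≤ 405 → not valid
1 of the 7 triples forms a triangle.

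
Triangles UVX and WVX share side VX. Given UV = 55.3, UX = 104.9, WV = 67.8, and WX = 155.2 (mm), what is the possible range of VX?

From triangle UVX: |55.3 − 104.9| < VX < 55.3 + 104.9, i.e. 49.6 < VX < 160.2.
From triangle WVX: 87.4 < VX < 223.0.
Both must hold, so VX lies in the intersection.

87.4 < VX < 160.2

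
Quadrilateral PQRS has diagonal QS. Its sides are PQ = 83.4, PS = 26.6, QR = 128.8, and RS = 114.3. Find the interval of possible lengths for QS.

56.8 < QS < 110.0

From triangle PQS: |83.4 − 26.6| < QS < 83.4 + 26.6, i.e. 56.8 < QS < 110.0.
From triangle RQS: 14.5 < QS < 243.1.
Both must hold, so QS lies in the intersection.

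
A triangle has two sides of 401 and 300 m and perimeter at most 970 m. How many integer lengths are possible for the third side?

168

Triangle inequality: 101 < x < 701. Perimeter ≤ 970 gives x ≤ 970 − 401 − 300 = 269.
So 101 < x ≤ 269; integers 102 through 269: 168 values.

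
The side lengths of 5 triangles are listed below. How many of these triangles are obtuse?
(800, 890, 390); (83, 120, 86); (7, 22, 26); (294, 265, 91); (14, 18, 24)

4

(800,890,390): 390²+800² = 792100 = 890² → right
(83,120,86): 83²+86² = 14285 < 14400 = 120² → obtuse
(7,22,26): 7²+22² = 533 < 676 = 26² → obtuse
(294,265,91): 91²+265² = 78506 < 86436 = 294² → obtuse
(14,18,24): 14²+18² = 520 < 576 = 24² → obtuse
4 of the 5 are obtuse.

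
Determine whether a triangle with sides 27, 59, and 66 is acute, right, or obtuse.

Compare the square of the longest side to the sum of squares of the other two: 27² + 59² = 4210 < 4356 = 66².

obtuse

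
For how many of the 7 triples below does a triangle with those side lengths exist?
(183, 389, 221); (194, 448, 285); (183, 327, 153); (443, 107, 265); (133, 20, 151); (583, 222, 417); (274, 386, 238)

6

(183,221,389): 183+221 > 389 → valid
(194,285,448): 194+285 > 448 → valid
(153,183,327): 153+183 > 327 → valid
(107,265,443): 107+265 ≤ 443 → not valid
(20,133,151): 20+133 > 151 → valid
(222,417,583): 222+417 > 583 → valid
(238,274,386): 238+274 > 386 → valid
6 of the 7 triples form a triangle.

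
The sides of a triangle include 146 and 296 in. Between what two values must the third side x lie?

150 < x < 442

By the triangle inequality, x must be less than 146 + 296 = 442 and greater than |146 − 296| = 150.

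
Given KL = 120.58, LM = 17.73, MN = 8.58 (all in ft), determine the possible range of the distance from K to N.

The maximum is all hops collinear in one direction: 120.58 + 17.73 + 8.58 = 146.89.
The longest hop is 120.58; the others sum to 26.31. Folding the others back against it leaves at least 120.58 − 26.31 = 94.27.

94.27 ≤ KN ≤ 146.89 ft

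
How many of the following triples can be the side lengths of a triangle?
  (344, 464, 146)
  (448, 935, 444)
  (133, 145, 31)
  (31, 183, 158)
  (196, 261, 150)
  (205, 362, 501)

5

(146,344,464): 146+344 > 464 → valid
(444,448,935): 444+448 ≤ 935 → not valid
(31,133,145): 31+133 > 145 → valid
(31,158,183): 31+158 > 183 → valid
(150,196,261): 150+196 > 261 → valid
(205,362,501): 205+362 > 501 → valid
5 of the 6 triples form a triangle.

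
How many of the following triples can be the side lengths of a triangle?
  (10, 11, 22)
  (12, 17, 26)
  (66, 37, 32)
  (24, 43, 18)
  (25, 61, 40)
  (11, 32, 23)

4

(10,11,22): 10+11 ≤ 22 → not valid
(12,17,26): 12+17 > 26 → valid
(32,37,66): 32+37 > 66 → valid
(18,24,43): 18+24 ≤ 43 → not valid
(25,40,61): 25+40 > 61 → valid
(11,23,32): 11+23 > 32 → valid
4 of the 6 triples form a triangle.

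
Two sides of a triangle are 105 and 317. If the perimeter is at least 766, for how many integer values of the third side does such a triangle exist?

Triangle inequality: 212 < x < 422. Perimeter ≥ 766 gives x ≥ 766 − 105 − 317 = 344.
So 344 ≤ x < 422; integers 344 through 421: 78 values.

78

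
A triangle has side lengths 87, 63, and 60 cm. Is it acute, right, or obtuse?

Compare the square of the longest side to the sum of squares of the other two: 60² + 63² = 7569 = 87².

right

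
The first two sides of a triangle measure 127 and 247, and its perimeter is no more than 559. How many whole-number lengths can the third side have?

Triangle inequality: 120 < x < 374. Perimeter ≤ 559 gives x ≤ 559 − 127 − 247 = 185.
So 120 < x ≤ 185; integers 121 through 185: 65 values.

65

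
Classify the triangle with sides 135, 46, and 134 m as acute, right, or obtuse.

acute

Compare the square of the longest side to the sum of squares of the other two: 46² + 134² = 20072 > 18225 = 135².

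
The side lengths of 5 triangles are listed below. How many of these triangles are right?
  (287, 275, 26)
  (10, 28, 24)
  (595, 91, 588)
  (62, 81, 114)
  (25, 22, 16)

1

(287,275,26): 26²+275² = 76301 < 82369 = 287² → obtuse
(10,28,24): 10²+24² = 676 < 784 = 28² → obtuse
(595,91,588): 91²+588² = 354025 = 595² → right
(62,81,114): 62²+81² = 10405 < 12996 = 114² → obtuse
(25,22,16): 16²+22² = 740 > 625 = 25² → acute
1 of the 5 is right.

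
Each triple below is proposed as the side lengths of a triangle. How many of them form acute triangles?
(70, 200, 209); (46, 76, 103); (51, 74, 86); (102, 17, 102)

(70,200,209): 70²+200² = 44900 > 43681 = 209² → acute
(46,76,103): 46²+76² = 7892 < 10609 = 103² → obtuse
(51,74,86): 51²+74² = 8077 > 7396 = 86² → acute
(102,17,102): 17²+102² = 10693 > 10404 = 102² → acute
3 of the 4 are acute.

3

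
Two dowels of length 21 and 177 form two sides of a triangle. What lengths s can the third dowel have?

156 < s < 198

By the triangle inequality, s must be less than 21 + 177 = 198 and greater than |21 − 177| = 156.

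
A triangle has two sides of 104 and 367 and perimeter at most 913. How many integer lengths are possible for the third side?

179

Triangle inequality: 263 < x < 471. Perimeter ≤ 913 gives x ≤ 913 − 104 − 367 = 442.
So 263 < x ≤ 442; integers 264 through 442: 179 values.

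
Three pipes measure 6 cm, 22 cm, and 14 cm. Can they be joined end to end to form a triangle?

The longest side is 22, but the other two sum to only 20.
20 < 22, so the triangle inequality fails.

No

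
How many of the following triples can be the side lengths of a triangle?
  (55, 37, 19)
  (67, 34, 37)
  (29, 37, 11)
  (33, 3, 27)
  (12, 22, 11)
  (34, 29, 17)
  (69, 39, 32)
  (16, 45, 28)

(19,37,55): 19+37 > 55 → valid
(34,37,67): 34+37 > 67 → valid
(11,29,37): 11+29 > 37 → valid
(3,27,33): 3+27 ≤ 33 → not valid
(11,12,22): 11+12 > 22 → valid
(17,29,34): 17+29 > 34 → valid
(32,39,69): 32+39 > 69 → valid
(16,28,45): 16+28 ≤ 45 → not valid
6 of the 8 triples form a triangle.

6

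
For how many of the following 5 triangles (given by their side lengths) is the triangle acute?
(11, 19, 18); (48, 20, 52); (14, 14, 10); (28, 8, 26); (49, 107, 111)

3

(11,19,18): 11²+18² = 445 > 361 = 19² → acute
(48,20,52): 20²+48² = 2704 = 52² → right
(14,14,10): 10²+14² = 296 > 196 = 14² → acute
(28,8,26): 8²+26² = 740 < 784 = 28² → obtuse
(49,107,111): 49²+107² = 13850 > 12321 = 111² → acute
3 of the 5 are acute.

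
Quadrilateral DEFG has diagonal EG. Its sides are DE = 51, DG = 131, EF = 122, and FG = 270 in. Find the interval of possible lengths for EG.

148 < EG < 182

From triangle DEG: |51 − 131| < EG < 51 + 131, i.e. 80 < EG < 182.
From triangle FEG: 148 < EG < 392.
Both must hold, so EG lies in the intersection.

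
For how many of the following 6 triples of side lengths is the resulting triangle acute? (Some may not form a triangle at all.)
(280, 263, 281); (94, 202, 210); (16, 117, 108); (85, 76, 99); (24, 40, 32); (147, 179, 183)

(280,263,281): 263²+280² = 147569 > 78961 = 281² → acute
(94,202,210): 94²+202² = 49640 > 44100 = 210² → acute
(16,117,108): 16²+108² = 11920 < 13689 = 117² → obtuse
(85,76,99): 76²+85² = 13001 > 9801 = 99² → acute
(24,40,32): 24²+32² = 1600 = 40² → right
(147,179,183): 147²+179² = 53650 > 33489 = 183² → acute
4 of the 6 are acute.

4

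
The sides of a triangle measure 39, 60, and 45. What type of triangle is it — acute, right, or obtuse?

obtuse

Compare the square of the longest side to the sum of squares of the other two: 39² + 45² = 3546 < 3600 = 60².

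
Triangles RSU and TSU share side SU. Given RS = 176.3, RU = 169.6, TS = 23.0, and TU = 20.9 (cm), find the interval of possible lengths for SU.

6.7 < SU < 43.9

From triangle RSU: |176.3 − 169.6| < SU < 176.3 + 169.6, i.e. 6.7 < SU < 345.9.
From triangle TSU: 2.1 < SU < 43.9.
Both must hold, so SU lies in the intersection.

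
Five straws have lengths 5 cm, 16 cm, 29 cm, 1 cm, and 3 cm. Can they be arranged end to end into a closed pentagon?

For a pentagon, each side must be shorter than the sum of the others.
Here the longest side is 29, but the remaining 4 sides sum to only 25.

No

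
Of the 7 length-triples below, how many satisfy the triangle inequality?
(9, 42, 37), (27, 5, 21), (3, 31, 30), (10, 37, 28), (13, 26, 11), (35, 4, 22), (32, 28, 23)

(9,37,42): 9+37 > 42 → valid
(5,21,27): 5+21 ≤ 27 → not valid
(3,30,31): 3+30 > 31 → valid
(10,28,37): 10+28 > 37 → valid
(11,13,26): 11+13 ≤ 26 → not valid
(4,22,35): 4+22 ≤ 35 → not valid
(23,28,32): 23+28 > 32 → valid
4 of the 7 triples form a triangle.

4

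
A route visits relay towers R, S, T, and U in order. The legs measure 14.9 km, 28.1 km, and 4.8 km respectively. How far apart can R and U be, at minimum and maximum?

8.4 ≤ RU ≤ 47.8 km

The maximum is all hops collinear in one direction: 14.9 + 28.1 + 4.8 = 47.8.
The longest hop is 28.1; the others sum to 19.7. Folding the others back against it leaves at least 28.1 − 19.7 = 8.4.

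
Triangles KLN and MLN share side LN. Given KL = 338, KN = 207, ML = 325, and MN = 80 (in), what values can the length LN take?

245 < LN < 405

From triangle KLN: |338 − 207| < LN < 338 + 207, i.e. 131 < LN < 545.
From triangle MLN: 245 < LN < 405.
Both must hold, so LN lies in the intersection.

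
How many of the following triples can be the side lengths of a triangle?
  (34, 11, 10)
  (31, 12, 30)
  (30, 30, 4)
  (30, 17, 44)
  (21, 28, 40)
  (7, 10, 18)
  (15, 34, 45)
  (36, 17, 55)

(10,11,34): 10+11 ≤ 34 → not valid
(12,30,31): 12+30 > 31 → valid
(4,30,30): 4+30 > 30 → valid
(17,30,44): 17+30 > 44 → valid
(21,28,40): 21+28 > 40 → valid
(7,10,18): 7+10 ≤ 18 → not valid
(15,34,45): 15+34 > 45 → valid
(17,36,55): 17+36 ≤ 55 → not valid
5 of the 8 triples form a triangle.

5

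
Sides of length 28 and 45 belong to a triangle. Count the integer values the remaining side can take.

The third side lies in the open interval (17, 73).
Integers from 18 to 72 inclusive: 72 − 18 + 1 = 55.

55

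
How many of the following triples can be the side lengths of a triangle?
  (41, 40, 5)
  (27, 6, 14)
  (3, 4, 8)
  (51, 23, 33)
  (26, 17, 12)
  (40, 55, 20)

4

(5,40,41): 5+40 > 41 → valid
(6,14,27): 6+14 ≤ 27 → not valid
(3,4,8): 3+4 ≤ 8 → not valid
(23,33,51): 23+33 > 51 → valid
(12,17,26): 12+17 > 26 → valid
(20,40,55): 20+40 > 55 → valid
4 of the 6 triples form a triangle.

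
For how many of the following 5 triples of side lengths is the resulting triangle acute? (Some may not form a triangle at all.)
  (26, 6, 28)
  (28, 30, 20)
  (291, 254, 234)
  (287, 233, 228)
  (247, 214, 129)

(26,6,28): 6²+26² = 712 < 784 = 28² → obtuse
(28,30,20): 20²+28² = 1184 > 900 = 30² → acute
(291,254,234): 234²+254² = 119272 > 84681 = 291² → acute
(287,233,228): 228²+233² = 106273 > 82369 = 287² → acute
(247,214,129): 129²+214² = 62437 > 61009 = 247² → acute
4 of the 5 are acute.

4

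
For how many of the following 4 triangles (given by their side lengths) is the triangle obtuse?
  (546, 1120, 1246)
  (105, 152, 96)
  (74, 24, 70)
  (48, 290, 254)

2

(546,1120,1246): 546²+1120² = 1552516 = 1246² → right
(105,152,96): 96²+105² = 20241 < 23104 = 152² → obtuse
(74,24,70): 24²+70² = 5476 = 74² → right
(48,290,254): 48²+254² = 66820 < 84100 = 290² → obtuse
2 of the 4 are obtuse.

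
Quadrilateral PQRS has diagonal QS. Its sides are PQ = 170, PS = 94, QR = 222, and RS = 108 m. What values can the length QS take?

From triangle PQS: |170 − 94| < QS < 170 + 94, i.e. 76 < QS < 264.
From triangle RQS: 114 < QS < 330.
Both must hold, so QS lies in the intersection.

114 < QS < 264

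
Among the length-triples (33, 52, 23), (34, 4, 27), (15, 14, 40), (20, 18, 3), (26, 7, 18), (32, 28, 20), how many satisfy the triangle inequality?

3

(23,33,52): 23+33 > 52 → valid
(4,27,34): 4+27 ≤ 34 → not valid
(14,15,40): 14+15 ≤ 40 → not valid
(3,18,20): 3+18 > 20 → valid
(7,18,26): 7+18 ≤ 26 → not valid
(20,28,32): 20+28 > 32 → valid
3 of the 6 triples form a triangle.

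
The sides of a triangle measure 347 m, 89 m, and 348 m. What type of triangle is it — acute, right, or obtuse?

acute

Compare the square of the longest side to the sum of squares of the other two: 89² + 347² = 128330 > 121104 = 348².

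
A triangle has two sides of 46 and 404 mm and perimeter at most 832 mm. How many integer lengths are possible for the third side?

Triangle inequality: 358 < x < 450. Perimeter ≤ 832 gives x ≤ 832 − 46 − 404 = 382.
So 358 < x ≤ 382; integers 359 through 382: 24 values.

24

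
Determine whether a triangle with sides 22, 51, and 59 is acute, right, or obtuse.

Compare the square of the longest side to the sum of squares of the other two: 22² + 51² = 3085 < 3481 = 59².

obtuse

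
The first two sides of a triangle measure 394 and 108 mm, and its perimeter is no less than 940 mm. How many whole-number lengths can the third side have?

Triangle inequality: 286 < x < 502. Perimeter ≥ 940 gives x ≥ 940 − 394 − 108 = 438.
So 438 ≤ x < 502; integers 438 through 501: 64 values.

64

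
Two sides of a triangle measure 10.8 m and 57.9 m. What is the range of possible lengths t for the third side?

By the triangle inequality, t must be less than 10.8 + 57.9 = 68.7 and greater than |10.8 − 57.9| = 47.1.

47.1 < t < 68.7 (m)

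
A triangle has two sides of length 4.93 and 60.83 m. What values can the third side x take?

55.90 < x < 65.76 (m)

By the triangle inequality, x must be less than 4.93 + 60.83 = 65.76 and greater than |4.93 − 60.83| = 55.90.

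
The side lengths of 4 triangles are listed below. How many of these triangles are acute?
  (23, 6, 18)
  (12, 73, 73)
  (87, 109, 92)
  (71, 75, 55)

(23,6,18): 6²+18² = 360 < 529 = 23² → obtuse
(12,73,73): 12²+73² = 5473 > 5329 = 73² → acute
(87,109,92): 87²+92² = 16033 > 11881 = 109² → acute
(71,75,55): 55²+71² = 8066 > 5625 = 75² → acute
3 of the 4 are acute.

3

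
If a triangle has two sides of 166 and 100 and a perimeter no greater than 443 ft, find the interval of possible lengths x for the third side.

Triangle inequality alone gives 66 < x < 266.
The perimeter condition gives x ≤ 443 − 166 − 100 = 177.
Intersecting the two: 66 < x ≤ 177.

66 < x ≤ 177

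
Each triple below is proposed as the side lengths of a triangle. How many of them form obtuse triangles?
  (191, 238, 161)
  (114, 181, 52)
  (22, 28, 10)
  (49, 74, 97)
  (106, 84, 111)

(191,238,161): 161²+191² = 62402 > 56644 = 238² → acute
(114,181,52): 52+114 ≤ 181, not a triangle
(22,28,10): 10²+22² = 584 < 784 = 28² → obtuse
(49,74,97): 49²+74² = 7877 < 9409 = 97² → obtuse
(106,84,111): 84²+106² = 18292 > 12321 = 111² → acute
2 of the 5 are obtuse.

2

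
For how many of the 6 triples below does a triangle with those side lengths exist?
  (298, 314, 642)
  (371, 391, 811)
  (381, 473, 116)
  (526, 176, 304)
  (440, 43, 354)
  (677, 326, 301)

1

(298,314,642): 298+314 ≤ 642 → not valid
(371,391,811): 371+391 ≤ 811 → not valid
(116,381,473): 116+381 > 473 → valid
(176,304,526): 176+304 ≤ 526 → not valid
(43,354,440): 43+354 ≤ 440 → not valid
(301,326,677): 301+326 ≤ 677 → not valid
1 of the 6 triples forms a triangle.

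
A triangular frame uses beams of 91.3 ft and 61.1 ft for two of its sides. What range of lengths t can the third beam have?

30.2 < t < 152.4 (ft)

By the triangle inequality, t must be less than 91.3 + 61.1 = 152.4 and greater than |91.3 − 61.1| = 30.2.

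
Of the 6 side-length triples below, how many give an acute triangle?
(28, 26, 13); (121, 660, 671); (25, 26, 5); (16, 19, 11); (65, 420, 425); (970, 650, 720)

(28,26,13): 13²+26² = 845 > 784 = 28² → acute
(121,660,671): 121²+660² = 450241 = 671² → right
(25,26,5): 5²+25² = 650 < 676 = 26² → obtuse
(16,19,11): 11²+16² = 377 > 361 = 19² → acute
(65,420,425): 65²+420² = 180625 = 425² → right
(970,650,720): 650²+720² = 940900 = 970² → right
2 of the 6 are acute.

2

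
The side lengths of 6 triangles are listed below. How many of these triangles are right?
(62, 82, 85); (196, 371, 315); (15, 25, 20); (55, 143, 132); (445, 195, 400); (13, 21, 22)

4

(62,82,85): 62²+82² = 10568 > 7225 = 85² → acute
(196,371,315): 196²+315² = 137641 = 371² → right
(15,25,20): 15²+20² = 625 = 25² → right
(55,143,132): 55²+132² = 20449 = 143² → right
(445,195,400): 195²+400² = 198025 = 445² → right
(13,21,22): 13²+21² = 610 > 484 = 22² → acute
4 of the 6 are right.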